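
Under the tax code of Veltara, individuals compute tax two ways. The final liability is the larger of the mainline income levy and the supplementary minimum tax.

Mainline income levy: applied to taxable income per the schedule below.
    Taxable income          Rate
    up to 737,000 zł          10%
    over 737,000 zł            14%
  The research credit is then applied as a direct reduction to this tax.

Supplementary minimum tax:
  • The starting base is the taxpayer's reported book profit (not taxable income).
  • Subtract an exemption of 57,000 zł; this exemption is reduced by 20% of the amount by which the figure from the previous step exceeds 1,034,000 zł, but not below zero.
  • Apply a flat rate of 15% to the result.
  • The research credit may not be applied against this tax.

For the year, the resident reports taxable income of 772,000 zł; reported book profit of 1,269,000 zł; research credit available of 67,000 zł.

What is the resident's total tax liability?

188,850 zł

Mainline income levy:
  737,000 zł × 10% = 73,700 zł
  35,000 zł × 14% = 4,900 zł
  → 78,600 zł
  Less research credit 67,000 zł → 11,600 zł

Supplementary minimum tax:
  Base (reported book profit): 1,269,000 zł
  Exemption: 57,000 zł − 20% × (1,269,000 zł − 1,034,000 zł) = 57,000 zł − 47,000 zł = 10,000 zł
  Base: 1,269,000 zł − 10,000 zł = 1,259,000 zł
  1,259,000 zł × 15% = 188,850 zł

188,850 zł > 11,600 zł, so the supplementary minimum tax is the binding amount.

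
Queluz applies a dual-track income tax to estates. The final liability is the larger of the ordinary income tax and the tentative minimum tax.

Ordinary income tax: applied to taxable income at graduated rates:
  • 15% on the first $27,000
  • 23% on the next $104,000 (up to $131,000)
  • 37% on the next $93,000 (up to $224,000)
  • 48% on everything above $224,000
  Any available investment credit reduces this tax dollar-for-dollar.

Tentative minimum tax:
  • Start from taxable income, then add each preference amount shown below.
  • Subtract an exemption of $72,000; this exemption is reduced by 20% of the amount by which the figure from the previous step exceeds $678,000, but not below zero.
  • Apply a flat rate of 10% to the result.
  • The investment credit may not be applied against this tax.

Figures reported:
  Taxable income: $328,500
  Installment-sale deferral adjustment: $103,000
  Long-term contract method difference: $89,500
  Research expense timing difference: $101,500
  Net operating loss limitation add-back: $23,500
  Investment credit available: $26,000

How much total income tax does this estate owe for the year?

Ordinary income tax:
  $27,000 × 15% = $4,050
  $104,000 × 23% = $23,920
  $93,000 × 37% = $34,410
  $104,500 × 48% = $50,160
  → $112,540
  Less investment credit $26,000 → $86,540

Tentative minimum tax:
  Adjusted income: $328,500 + $103,000 + $89,500 + $101,500 + $23,500 = $646,000
  Exemption: $646,000 ≤ $678,000, so full $72,000 applies
  Base: $646,000 − $72,000 = $574,000
  $574,000 × 10% = $57,400

$86,540 > $57,400, so the ordinary income tax governs.

$86,540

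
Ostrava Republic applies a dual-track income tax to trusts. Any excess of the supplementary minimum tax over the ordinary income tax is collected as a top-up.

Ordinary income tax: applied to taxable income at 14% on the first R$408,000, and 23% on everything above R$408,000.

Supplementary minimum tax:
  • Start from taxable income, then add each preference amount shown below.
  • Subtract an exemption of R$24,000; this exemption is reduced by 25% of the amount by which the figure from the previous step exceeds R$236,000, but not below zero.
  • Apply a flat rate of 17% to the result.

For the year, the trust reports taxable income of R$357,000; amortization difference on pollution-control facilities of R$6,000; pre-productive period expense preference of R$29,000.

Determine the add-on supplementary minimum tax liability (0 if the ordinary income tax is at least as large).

Ordinary income tax:
  R$357,000 × 14% = R$49,980

Supplementary minimum tax:
  Adjusted income: R$357,000 + R$6,000 + R$29,000 = R$392,000
  Exemption: 25% × (R$392,000 − R$236,000) = R$39,000 ≥ R$24,000, so the exemption is fully phased out
  Base: R$392,000 − R$0 = R$392,000
  R$392,000 × 17% = R$66,640

Excess of supplementary minimum tax over ordinary income tax: R$66,640 − R$49,980 = R$16,660.

R$16,660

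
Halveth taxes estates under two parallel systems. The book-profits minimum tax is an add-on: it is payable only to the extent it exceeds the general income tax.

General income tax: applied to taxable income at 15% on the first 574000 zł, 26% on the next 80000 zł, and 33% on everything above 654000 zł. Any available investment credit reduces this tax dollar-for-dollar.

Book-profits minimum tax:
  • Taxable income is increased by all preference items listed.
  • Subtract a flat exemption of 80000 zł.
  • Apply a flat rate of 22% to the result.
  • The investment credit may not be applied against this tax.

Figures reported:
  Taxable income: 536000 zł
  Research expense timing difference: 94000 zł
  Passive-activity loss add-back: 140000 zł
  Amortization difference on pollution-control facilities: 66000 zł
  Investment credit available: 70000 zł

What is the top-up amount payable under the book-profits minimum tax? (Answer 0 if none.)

General income tax:
  536000 zł × 15% = 80400 zł
  Less investment credit 70000 zł → 10400 zł

Book-profits minimum tax:
  Adjusted income: 536000 zł + 94000 zł + 140000 zł + 66000 zł = 836000 zł
  Less exemption 80000 zł → base 756000 zł
  756000 zł × 22% = 166320 zł

Excess of book-profits minimum tax over general income tax: 166320 zł − 10400 zł = 155920 zł.

155920 zł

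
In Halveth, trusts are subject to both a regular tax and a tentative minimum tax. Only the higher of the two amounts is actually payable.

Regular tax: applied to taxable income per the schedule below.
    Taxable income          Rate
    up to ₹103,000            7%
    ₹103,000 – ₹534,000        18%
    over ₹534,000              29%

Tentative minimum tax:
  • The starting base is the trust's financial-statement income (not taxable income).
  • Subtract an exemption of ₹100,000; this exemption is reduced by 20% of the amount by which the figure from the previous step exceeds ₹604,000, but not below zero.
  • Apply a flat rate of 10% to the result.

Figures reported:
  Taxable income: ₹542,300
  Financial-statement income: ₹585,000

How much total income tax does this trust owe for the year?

₹87,197

Regular tax:
  ₹103,000 × 7% = ₹7,210
  ₹431,000 × 18% = ₹77,580
  ₹8,300 × 29% = ₹2,407
  → ₹87,197

Tentative minimum tax:
  Base (financial-statement income): ₹585,000
  Exemption: ₹585,000 ≤ ₹604,000, so full ₹100,000 applies
  Base: ₹585,000 − ₹100,000 = ₹485,000
  ₹485,000 × 10% = ₹48,500

₹87,197 > ₹48,500, so the regular tax governs.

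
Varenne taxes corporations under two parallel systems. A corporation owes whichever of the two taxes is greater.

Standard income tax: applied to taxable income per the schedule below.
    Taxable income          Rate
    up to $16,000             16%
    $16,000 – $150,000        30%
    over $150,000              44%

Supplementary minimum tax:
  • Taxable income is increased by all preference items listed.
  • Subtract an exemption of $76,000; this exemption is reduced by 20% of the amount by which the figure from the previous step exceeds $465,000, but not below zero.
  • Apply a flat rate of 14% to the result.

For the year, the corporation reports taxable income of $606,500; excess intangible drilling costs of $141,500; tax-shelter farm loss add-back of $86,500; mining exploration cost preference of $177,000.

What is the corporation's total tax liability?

$243,620

Standard income tax:
  $16,000 × 16% = $2,560
  $134,000 × 30% = $40,200
  $456,500 × 44% = $200,860
  → $243,620

Supplementary minimum tax:
  Adjusted income: $606,500 + $141,500 + $86,500 + $177,000 = $1,011,500
  Exemption: 20% × ($1,011,500 − $465,000) = $109,300 ≥ $76,000, so the exemption is fully phased out
  Base: $1,011,500 − $0 = $1,011,500
  $1,011,500 × 14% = $141,610

$243,620 > $141,610, so the standard income tax governs.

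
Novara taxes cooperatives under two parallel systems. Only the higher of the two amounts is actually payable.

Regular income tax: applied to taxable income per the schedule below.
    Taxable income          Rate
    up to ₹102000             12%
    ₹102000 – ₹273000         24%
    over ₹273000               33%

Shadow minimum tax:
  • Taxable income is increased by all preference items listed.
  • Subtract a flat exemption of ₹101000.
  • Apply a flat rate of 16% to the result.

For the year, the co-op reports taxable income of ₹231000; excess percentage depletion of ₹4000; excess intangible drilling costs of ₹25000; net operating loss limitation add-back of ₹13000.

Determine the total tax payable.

Regular income tax:
  ₹102000 × 12% = ₹12240
  ₹129000 × 24% = ₹30960
  → ₹43200

Shadow minimum tax:
  Adjusted income: ₹231000 + ₹4000 + ₹25000 + ₹13000 = ₹273000
  Less exemption ₹101000 → base ₹172000
  ₹172000 × 16% = ₹27520

₹43200 > ₹27520, so the regular income tax governs.

₹43200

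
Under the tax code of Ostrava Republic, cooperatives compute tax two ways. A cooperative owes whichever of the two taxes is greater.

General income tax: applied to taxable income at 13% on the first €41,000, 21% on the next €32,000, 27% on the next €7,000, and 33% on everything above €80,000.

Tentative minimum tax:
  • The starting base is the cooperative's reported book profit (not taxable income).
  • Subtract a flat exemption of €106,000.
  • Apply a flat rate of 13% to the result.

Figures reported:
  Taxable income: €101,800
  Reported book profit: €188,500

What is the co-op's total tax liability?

General income tax:
  €41,000 × 13% = €5,330
  €32,000 × 21% = €6,720
  €7,000 × 27% = €1,890
  €21,800 × 33% = €7,194
  → €21,134

Tentative minimum tax:
  Base (reported book profit): €188,500
  Less exemption €106,000 → base €82,500
  €82,500 × 13% = €10,725

€21,134 > €10,725, so the general income tax governs.

€21,134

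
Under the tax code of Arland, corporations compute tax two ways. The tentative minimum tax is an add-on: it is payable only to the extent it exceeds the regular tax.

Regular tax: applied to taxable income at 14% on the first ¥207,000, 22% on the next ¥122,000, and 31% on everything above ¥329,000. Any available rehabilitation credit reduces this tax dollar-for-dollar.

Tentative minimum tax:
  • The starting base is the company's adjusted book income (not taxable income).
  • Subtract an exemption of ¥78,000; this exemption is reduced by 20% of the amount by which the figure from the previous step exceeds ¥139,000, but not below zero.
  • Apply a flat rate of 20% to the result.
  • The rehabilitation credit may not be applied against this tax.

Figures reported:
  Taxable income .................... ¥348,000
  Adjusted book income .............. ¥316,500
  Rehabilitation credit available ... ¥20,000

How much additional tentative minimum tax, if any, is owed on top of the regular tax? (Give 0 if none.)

Tentative minimum tax:
  Base (adjusted book income): ¥316,500
  Exemption: ¥78,000 − 20% × (¥316,500 − ¥139,000) = ¥78,000 − ¥35,500 = ¥42,500
  Base: ¥316,500 − ¥42,500 = ¥274,000
  ¥274,000 × 20% = ¥54,800

Regular tax:
  ¥207,000 × 14% = ¥28,980
  ¥122,000 × 22% = ¥26,840
  ¥19,000 × 31% = ¥5,890
  → ¥61,710
  Less rehabilitation credit ¥20,000 → ¥41,710

Excess of tentative minimum tax over regular tax: ¥54,800 − ¥41,710 = ¥13,090.

¥13,090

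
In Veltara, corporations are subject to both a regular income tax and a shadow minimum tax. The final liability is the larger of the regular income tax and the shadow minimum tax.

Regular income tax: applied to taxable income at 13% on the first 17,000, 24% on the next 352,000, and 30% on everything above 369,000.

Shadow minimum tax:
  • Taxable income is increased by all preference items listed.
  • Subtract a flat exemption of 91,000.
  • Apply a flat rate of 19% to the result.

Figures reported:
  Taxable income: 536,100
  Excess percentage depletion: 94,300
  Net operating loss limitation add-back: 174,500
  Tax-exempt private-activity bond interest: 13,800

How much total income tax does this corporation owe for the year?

Shadow minimum tax:
  Adjusted income: 536,100 + 94,300 + 174,500 + 13,800 = 818,700
  Less exemption 91,000 → base 727,700
  727,700 × 19% = 138,263

Regular income tax:
  17,000 × 13% = 2,210
  352,000 × 24% = 84,480
  167,100 × 30% = 50,130
  → 136,820

138,263 > 136,820, so the shadow minimum tax is the binding amount.

138,263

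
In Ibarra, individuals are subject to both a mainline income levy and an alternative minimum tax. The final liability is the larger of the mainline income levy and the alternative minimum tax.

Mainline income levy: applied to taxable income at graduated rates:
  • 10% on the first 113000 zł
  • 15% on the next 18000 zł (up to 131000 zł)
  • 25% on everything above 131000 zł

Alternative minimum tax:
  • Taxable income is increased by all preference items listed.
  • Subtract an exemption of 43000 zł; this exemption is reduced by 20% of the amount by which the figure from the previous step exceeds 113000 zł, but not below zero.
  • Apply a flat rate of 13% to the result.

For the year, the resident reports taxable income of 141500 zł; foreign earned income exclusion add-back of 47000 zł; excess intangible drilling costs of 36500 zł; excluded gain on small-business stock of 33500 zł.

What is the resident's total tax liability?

31798 zł

Mainline income levy:
  113000 zł × 10% = 11300 zł
  18000 zł × 15% = 2700 zł
  10500 zł × 25% = 2625 zł
  → 16625 zł

Alternative minimum tax:
  Adjusted income: 141500 zł + 47000 zł + 36500 zł + 33500 zł = 258500 zł
  Exemption: 43000 zł − 20% × (258500 zł − 113000 zł) = 43000 zł − 29100 zł = 13900 zł
  Base: 258500 zł − 13900 zł = 244600 zł
  244600 zł × 13% = 31798 zł

31798 zł > 16625 zł, so the alternative minimum tax is the binding amount.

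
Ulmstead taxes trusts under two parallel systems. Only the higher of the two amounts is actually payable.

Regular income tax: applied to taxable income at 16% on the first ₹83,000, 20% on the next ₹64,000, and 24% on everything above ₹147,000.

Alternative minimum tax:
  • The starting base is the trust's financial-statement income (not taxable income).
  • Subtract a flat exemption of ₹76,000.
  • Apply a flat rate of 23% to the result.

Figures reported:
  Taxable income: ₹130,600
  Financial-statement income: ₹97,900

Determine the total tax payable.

Alternative minimum tax:
  Base (financial-statement income): ₹97,900
  Less exemption ₹76,000 → base ₹21,900
  ₹21,900 × 23% = ₹5,037

Regular income tax:
  ₹83,000 × 16% = ₹13,280
  ₹47,600 × 20% = ₹9,520
  → ₹22,800

₹22,800 > ₹5,037, so the regular income tax governs.

₹22,800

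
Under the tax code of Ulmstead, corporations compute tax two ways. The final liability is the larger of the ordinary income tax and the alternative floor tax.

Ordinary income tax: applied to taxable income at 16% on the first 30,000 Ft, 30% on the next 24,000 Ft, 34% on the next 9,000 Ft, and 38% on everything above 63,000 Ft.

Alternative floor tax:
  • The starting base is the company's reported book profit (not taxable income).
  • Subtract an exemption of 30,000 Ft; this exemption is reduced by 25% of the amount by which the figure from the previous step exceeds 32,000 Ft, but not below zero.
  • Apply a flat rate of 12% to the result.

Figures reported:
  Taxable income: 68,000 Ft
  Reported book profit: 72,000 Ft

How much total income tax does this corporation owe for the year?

Alternative floor tax:
  Base (reported book profit): 72,000 Ft
  Exemption: 30,000 Ft − 25% × (72,000 Ft − 32,000 Ft) = 30,000 Ft − 10,000 Ft = 20,000 Ft
  Base: 72,000 Ft − 20,000 Ft = 52,000 Ft
  52,000 Ft × 12% = 6,240 Ft

Ordinary income tax:
  30,000 Ft × 16% = 4,800 Ft
  24,000 Ft × 30% = 7,200 Ft
  9,000 Ft × 34% = 3,060 Ft
  5,000 Ft × 38% = 1,900 Ft
  → 16,960 Ft

16,960 Ft > 6,240 Ft, so the ordinary income tax governs.

16,960 Ft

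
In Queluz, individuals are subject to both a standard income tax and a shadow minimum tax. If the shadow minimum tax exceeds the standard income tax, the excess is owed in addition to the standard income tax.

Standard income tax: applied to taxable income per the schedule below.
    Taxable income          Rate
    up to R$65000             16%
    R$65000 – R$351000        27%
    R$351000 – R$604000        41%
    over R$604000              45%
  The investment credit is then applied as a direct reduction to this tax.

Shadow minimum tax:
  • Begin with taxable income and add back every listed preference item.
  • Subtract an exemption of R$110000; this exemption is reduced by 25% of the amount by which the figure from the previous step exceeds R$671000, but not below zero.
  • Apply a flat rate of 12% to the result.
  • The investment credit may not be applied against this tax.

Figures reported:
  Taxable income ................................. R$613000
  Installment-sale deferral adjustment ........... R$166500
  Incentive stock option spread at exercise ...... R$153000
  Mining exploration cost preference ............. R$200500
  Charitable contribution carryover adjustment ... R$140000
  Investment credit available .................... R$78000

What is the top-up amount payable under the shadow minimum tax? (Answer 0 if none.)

R$35360

Shadow minimum tax:
  Adjusted income: R$613000 + R$166500 + R$153000 + R$200500 + R$140000 = R$1273000
  Exemption: 25% × (R$1273000 − R$671000) = R$150500 ≥ R$110000, so the exemption is fully phased out
  Base: R$1273000 − R$0 = R$1273000
  R$1273000 × 12% = R$152760

Standard income tax:
  R$65000 × 16% = R$10400
  R$286000 × 27% = R$77220
  R$253000 × 41% = R$103730
  R$9000 × 45% = R$4050
  → R$195400
  Less investment credit R$78000 → R$117400

Excess of shadow minimum tax over standard income tax: R$152760 − R$117400 = R$35360.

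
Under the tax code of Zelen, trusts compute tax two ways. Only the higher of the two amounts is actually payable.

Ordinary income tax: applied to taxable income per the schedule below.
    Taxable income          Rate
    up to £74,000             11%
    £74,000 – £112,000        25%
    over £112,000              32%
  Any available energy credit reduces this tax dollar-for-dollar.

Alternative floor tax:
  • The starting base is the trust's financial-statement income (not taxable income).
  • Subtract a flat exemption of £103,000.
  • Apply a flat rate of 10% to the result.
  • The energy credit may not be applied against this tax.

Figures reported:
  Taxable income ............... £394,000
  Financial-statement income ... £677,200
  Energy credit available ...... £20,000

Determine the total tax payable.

£87,880

Alternative floor tax:
  Base (financial-statement income): £677,200
  Less exemption £103,000 → base £574,200
  £574,200 × 10% = £57,420

Ordinary income tax:
  £74,000 × 11% = £8,140
  £38,000 × 25% = £9,500
  £282,000 × 32% = £90,240
  → £107,880
  Less energy credit £20,000 → £87,880

£87,880 > £57,420, so the ordinary income tax governs.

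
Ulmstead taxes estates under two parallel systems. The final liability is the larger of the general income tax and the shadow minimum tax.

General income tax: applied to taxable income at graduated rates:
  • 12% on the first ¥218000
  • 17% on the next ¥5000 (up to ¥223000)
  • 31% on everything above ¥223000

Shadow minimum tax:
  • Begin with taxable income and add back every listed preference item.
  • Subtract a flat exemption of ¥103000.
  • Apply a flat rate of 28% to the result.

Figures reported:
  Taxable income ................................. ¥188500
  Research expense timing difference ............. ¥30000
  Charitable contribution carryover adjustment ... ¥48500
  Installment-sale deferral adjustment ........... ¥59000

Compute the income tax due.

General income tax:
  ¥188500 × 12% = ¥22620

Shadow minimum tax:
  Adjusted income: ¥188500 + ¥30000 + ¥48500 + ¥59000 = ¥326000
  Less exemption ¥103000 → base ¥223000
  ¥223000 × 28% = ¥62440

¥62440 > ¥22620, so the shadow minimum tax is the binding amount.

¥62440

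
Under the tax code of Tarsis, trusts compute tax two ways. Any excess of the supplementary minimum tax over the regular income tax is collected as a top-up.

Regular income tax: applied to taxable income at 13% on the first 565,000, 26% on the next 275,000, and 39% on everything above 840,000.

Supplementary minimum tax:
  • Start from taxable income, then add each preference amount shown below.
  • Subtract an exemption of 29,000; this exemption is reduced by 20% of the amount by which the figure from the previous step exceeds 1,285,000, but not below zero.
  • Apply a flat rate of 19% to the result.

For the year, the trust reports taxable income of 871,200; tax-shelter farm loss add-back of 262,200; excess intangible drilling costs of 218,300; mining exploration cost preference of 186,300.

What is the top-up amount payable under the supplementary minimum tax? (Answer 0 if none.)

Supplementary minimum tax:
  Adjusted income: 871,200 + 262,200 + 218,300 + 186,300 = 1,538,000
  Exemption: 20% × (1,538,000 − 1,285,000) = 50,600 ≥ 29,000, so the exemption is fully phased out
  Base: 1,538,000 − 0 = 1,538,000
  1,538,000 × 19% = 292,220

Regular income tax:
  565,000 × 13% = 73,450
  275,000 × 26% = 71,500
  31,200 × 39% = 12,168
  → 157,118

Excess of supplementary minimum tax over regular income tax: 292,220 − 157,118 = 135,102.

135,102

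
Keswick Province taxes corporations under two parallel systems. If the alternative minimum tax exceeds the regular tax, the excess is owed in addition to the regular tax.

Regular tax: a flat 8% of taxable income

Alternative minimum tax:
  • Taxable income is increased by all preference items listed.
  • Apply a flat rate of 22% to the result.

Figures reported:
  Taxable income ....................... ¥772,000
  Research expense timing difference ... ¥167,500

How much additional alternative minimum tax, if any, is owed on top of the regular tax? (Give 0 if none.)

¥144,930

Alternative minimum tax:
  Adjusted income: ¥772,000 + ¥167,500 = ¥939,500
  ¥939,500 × 22% = ¥206,690

Regular tax:
  ¥772,000 × 8% = ¥61,760

Excess of alternative minimum tax over regular tax: ¥206,690 − ¥61,760 = ¥144,930.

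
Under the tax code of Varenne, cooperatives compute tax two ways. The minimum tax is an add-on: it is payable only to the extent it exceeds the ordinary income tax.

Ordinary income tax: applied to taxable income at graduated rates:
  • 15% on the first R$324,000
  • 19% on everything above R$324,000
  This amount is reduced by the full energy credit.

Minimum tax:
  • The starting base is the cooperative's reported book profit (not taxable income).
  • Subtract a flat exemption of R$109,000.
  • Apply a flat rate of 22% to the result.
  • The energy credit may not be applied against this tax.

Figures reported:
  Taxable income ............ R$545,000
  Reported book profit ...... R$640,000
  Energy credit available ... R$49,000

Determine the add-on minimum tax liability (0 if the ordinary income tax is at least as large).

Minimum tax:
  Base (reported book profit): R$640,000
  Less exemption R$109,000 → base R$531,000
  R$531,000 × 22% = R$116,820

Ordinary income tax:
  R$324,000 × 15% = R$48,600
  R$221,000 × 19% = R$41,990
  → R$90,590
  Less energy credit R$49,000 → R$41,590

Excess of minimum tax over ordinary income tax: R$116,820 − R$41,590 = R$75,230.

R$75,230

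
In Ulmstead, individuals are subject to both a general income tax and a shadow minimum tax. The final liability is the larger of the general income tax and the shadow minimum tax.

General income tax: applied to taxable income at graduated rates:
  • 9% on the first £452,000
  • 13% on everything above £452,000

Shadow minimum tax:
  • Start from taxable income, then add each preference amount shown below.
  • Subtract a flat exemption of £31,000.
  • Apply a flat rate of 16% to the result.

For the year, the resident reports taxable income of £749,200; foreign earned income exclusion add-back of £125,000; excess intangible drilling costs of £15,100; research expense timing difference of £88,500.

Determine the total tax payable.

Shadow minimum tax:
  Adjusted income: £749,200 + £125,000 + £15,100 + £88,500 = £977,800
  Less exemption £31,000 → base £946,800
  £946,800 × 16% = £151,488

General income tax:
  £452,000 × 9% = £40,680
  £297,200 × 13% = £38,636
  → £79,316

£151,488 > £79,316, so the shadow minimum tax is the binding amount.

£151,488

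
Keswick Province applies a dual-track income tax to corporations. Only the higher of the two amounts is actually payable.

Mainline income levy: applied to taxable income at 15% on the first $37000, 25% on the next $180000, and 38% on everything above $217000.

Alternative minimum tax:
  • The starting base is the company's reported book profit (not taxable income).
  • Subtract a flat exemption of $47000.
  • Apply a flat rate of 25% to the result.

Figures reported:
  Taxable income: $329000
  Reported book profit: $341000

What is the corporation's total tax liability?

$93110

Mainline income levy:
  $37000 × 15% = $5550
  $180000 × 25% = $45000
  $112000 × 38% = $42560
  → $93110

Alternative minimum tax:
  Base (reported book profit): $341000
  Less exemption $47000 → base $294000
  $294000 × 25% = $73500

$93110 > $73500, so the mainline income levy governs.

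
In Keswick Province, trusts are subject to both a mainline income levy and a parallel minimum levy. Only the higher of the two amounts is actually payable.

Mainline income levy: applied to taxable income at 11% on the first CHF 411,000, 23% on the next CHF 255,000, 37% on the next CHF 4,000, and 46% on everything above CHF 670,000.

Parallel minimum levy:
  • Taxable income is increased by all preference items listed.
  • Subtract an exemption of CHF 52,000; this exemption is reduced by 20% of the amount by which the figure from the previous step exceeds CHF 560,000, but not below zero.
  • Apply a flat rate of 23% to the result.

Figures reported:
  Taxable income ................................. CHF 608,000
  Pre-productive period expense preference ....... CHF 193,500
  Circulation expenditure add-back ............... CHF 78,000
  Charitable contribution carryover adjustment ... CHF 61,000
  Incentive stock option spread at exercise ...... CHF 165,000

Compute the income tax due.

CHF 254,265

Mainline income levy:
  CHF 411,000 × 11% = CHF 45,210
  CHF 197,000 × 23% = CHF 45,310
  → CHF 90,520

Parallel minimum levy:
  Adjusted income: CHF 608,000 + CHF 193,500 + CHF 78,000 + CHF 61,000 + CHF 165,000 = CHF 1,105,500
  Exemption: 20% × (CHF 1,105,500 − CHF 560,000) = CHF 109,100 ≥ CHF 52,000, so the exemption is fully phased out
  Base: CHF 1,105,500 − CHF 0 = CHF 1,105,500
  CHF 1,105,500 × 23% = CHF 254,265

CHF 254,265 > CHF 90,520, so the parallel minimum levy is the binding amount.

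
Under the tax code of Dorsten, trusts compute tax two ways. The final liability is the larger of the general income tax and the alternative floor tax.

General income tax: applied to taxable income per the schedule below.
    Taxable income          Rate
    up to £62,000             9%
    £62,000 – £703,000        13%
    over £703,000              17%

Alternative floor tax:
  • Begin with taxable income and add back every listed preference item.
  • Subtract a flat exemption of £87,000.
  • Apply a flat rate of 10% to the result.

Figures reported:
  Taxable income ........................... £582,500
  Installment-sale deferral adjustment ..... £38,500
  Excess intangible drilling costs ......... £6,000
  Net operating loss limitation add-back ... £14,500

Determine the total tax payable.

General income tax:
  £62,000 × 9% = £5,580
  £520,500 × 13% = £67,665
  → £73,245

Alternative floor tax:
  Adjusted income: £582,500 + £38,500 + £6,000 + £14,500 = £641,500
  Less exemption £87,000 → base £554,500
  £554,500 × 10% = £55,450

£73,245 > £55,450, so the general income tax governs.

£73,245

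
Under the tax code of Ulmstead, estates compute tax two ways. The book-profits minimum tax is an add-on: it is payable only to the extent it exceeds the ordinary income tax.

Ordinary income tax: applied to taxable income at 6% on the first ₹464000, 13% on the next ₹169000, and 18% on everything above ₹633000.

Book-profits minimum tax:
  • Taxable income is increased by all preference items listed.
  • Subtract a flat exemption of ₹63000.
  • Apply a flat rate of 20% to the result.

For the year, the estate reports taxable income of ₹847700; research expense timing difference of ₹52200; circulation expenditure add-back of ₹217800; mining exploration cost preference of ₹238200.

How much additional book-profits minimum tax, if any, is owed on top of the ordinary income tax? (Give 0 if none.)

Ordinary income tax:
  ₹464000 × 6% = ₹27840
  ₹169000 × 13% = ₹21970
  ₹214700 × 18% = ₹38646
  → ₹88456

Book-profits minimum tax:
  Adjusted income: ₹847700 + ₹52200 + ₹217800 + ₹238200 = ₹1355900
  Less exemption ₹63000 → base ₹1292900
  ₹1292900 × 20% = ₹258580

Excess of book-profits minimum tax over ordinary income tax: ₹258580 − ₹88456 = ₹170124.

₹170124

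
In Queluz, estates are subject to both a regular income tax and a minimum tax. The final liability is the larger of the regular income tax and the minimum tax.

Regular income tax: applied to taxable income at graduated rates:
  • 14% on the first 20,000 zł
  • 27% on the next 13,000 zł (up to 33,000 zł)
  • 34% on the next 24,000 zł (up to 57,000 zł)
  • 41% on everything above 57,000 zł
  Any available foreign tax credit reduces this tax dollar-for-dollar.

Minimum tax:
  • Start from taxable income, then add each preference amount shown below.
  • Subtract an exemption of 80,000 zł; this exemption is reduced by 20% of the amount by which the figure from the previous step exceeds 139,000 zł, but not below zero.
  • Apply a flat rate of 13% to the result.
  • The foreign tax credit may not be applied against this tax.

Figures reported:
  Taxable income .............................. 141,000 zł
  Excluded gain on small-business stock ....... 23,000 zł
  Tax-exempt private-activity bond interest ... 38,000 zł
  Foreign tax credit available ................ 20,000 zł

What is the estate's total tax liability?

28,910 zł

Regular income tax:
  20,000 zł × 14% = 2,800 zł
  13,000 zł × 27% = 3,510 zł
  24,000 zł × 34% = 8,160 zł
  84,000 zł × 41% = 34,440 zł
  → 48,910 zł
  Less foreign tax credit 20,000 zł → 28,910 zł

Minimum tax:
  Adjusted income: 141,000 zł + 23,000 zł + 38,000 zł = 202,000 zł
  Exemption: 80,000 zł − 20% × (202,000 zł − 139,000 zł) = 80,000 zł − 12,600 zł = 67,400 zł
  Base: 202,000 zł − 67,400 zł = 134,600 zł
  134,600 zł × 13% = 17,498 zł

28,910 zł > 17,498 zł, so the regular income tax governs.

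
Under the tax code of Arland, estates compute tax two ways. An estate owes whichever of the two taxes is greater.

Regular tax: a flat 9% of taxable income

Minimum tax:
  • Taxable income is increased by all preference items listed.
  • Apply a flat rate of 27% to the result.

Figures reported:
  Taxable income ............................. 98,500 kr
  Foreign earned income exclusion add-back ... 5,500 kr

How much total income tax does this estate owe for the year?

28,080 kr

Minimum tax:
  Adjusted income: 98,500 kr + 5,500 kr = 104,000 kr
  104,000 kr × 27% = 28,080 kr

Regular tax:
  98,500 kr × 9% = 8,865 kr

28,080 kr > 8,865 kr, so the minimum tax is the binding amount.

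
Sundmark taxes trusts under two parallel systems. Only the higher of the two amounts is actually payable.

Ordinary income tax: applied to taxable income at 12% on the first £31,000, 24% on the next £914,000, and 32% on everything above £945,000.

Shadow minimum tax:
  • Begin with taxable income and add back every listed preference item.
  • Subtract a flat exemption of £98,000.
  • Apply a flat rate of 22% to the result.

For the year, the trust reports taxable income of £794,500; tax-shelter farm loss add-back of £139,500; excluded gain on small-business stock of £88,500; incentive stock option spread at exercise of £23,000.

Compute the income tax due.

Shadow minimum tax:
  Adjusted income: £794,500 + £139,500 + £88,500 + £23,000 = £1,045,500
  Less exemption £98,000 → base £947,500
  £947,500 × 22% = £208,450

Ordinary income tax:
  £31,000 × 12% = £3,720
  £763,500 × 24% = £183,240
  → £186,960

£208,450 > £186,960, so the shadow minimum tax is the binding amount.

£208,450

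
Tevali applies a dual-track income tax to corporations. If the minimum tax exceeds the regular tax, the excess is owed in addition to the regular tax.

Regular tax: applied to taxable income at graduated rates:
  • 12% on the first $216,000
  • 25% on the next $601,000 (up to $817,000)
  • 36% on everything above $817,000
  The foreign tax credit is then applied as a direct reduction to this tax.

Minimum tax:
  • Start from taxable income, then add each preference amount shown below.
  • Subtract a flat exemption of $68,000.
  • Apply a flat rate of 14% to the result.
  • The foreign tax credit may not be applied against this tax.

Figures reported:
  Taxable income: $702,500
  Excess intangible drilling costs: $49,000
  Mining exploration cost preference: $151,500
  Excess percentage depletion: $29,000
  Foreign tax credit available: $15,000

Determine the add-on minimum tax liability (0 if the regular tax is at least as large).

$0

Regular tax:
  $216,000 × 12% = $25,920
  $486,500 × 25% = $121,625
  → $147,545
  Less foreign tax credit $15,000 → $132,545

Minimum tax:
  Adjusted income: $702,500 + $49,000 + $151,500 + $29,000 = $932,000
  Less exemption $68,000 → base $864,000
  $864,000 × 14% = $120,960

$120,960 ≤ $132,545, so no add-on is due.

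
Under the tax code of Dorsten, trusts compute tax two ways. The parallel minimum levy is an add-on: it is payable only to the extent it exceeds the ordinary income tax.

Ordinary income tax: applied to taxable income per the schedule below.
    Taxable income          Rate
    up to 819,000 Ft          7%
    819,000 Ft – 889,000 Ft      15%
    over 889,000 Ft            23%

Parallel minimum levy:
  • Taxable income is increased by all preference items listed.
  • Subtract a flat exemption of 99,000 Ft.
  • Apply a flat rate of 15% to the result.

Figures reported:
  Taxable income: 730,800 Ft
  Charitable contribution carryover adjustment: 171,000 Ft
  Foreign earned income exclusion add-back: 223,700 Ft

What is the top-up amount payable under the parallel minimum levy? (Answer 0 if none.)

Parallel minimum levy:
  Adjusted income: 730,800 Ft + 171,000 Ft + 223,700 Ft = 1,125,500 Ft
  Less exemption 99,000 Ft → base 1,026,500 Ft
  1,026,500 Ft × 15% = 153,975 Ft

Ordinary income tax:
  730,800 Ft × 7% = 51,156 Ft

Excess of parallel minimum levy over ordinary income tax: 153,975 Ft − 51,156 Ft = 102,819 Ft.

102,819 Ft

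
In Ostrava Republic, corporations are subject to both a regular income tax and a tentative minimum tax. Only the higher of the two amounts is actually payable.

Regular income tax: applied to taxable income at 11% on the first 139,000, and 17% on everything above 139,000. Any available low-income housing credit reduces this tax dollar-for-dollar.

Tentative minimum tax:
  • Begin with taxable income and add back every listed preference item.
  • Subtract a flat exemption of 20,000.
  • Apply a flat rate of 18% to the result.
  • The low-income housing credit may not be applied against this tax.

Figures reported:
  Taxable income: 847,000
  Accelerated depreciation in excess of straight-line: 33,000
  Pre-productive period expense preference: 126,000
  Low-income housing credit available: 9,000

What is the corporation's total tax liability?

Regular income tax:
  139,000 × 11% = 15,290
  708,000 × 17% = 120,360
  → 135,650
  Less low-income housing credit 9,000 → 126,650

Tentative minimum tax:
  Adjusted income: 847,000 + 33,000 + 126,000 = 1,006,000
  Less exemption 20,000 → base 986,000
  986,000 × 18% = 177,480

177,480 > 126,650, so the tentative minimum tax is the binding amount.

177,480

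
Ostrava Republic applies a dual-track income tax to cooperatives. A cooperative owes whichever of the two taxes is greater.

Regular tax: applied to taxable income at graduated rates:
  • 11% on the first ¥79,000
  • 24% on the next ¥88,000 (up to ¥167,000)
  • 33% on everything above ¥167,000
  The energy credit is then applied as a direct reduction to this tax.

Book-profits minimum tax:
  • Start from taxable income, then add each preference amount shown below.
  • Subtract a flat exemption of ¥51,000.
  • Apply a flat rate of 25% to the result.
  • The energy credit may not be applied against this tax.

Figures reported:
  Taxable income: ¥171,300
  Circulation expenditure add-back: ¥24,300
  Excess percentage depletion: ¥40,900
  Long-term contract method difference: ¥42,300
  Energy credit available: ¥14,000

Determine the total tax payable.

Book-profits minimum tax:
  Adjusted income: ¥171,300 + ¥24,300 + ¥40,900 + ¥42,300 = ¥278,800
  Less exemption ¥51,000 → base ¥227,800
  ¥227,800 × 25% = ¥56,950

Regular tax:
  ¥79,000 × 11% = ¥8,690
  ¥88,000 × 24% = ¥21,120
  ¥4,300 × 33% = ¥1,419
  → ¥31,229
  Less energy credit ¥14,000 → ¥17,229

¥56,950 > ¥17,229, so the book-profits minimum tax is the binding amount.

¥56,950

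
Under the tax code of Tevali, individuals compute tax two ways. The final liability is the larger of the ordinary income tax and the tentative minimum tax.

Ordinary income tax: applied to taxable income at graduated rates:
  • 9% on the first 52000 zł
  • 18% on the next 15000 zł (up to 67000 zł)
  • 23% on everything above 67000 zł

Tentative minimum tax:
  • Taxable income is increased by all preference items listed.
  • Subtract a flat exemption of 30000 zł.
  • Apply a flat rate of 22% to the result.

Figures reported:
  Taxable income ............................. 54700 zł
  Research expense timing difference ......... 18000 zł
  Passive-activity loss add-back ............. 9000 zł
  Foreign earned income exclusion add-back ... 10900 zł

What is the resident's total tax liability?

13772 zł

Ordinary income tax:
  52000 zł × 9% = 4680 zł
  2700 zł × 18% = 486 zł
  → 5166 zł

Tentative minimum tax:
  Adjusted income: 54700 zł + 18000 zł + 9000 zł + 10900 zł = 92600 zł
  Less exemption 30000 zł → base 62600 zł
  62600 zł × 22% = 13772 zł

13772 zł > 5166 zł, so the tentative minimum tax is the binding amount.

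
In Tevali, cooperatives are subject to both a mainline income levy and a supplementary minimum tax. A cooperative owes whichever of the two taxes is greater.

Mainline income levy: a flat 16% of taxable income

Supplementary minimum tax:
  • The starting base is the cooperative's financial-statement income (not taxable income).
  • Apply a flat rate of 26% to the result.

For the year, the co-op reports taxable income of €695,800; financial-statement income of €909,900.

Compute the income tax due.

Mainline income levy:
  €695,800 × 16% = €111,328

Supplementary minimum tax:
  Base (financial-statement income): €909,900
  €909,900 × 26% = €236,574

€236,574 > €111,328, so the supplementary minimum tax is the binding amount.

€236,574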